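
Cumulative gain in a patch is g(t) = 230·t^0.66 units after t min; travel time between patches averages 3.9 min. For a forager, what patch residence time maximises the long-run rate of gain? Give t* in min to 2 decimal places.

By the marginal value theorem, leave when the instantaneous gain rate g'(t) equals the habitat-wide average g(t)/(T + t).
g'(t) = 0.66·230·t^-0.34. Setting 0.66·230·t^-0.34 = 230·t^0.66/(3.9+t) gives 0.66(3.9+t) = t, so 0.34·t = 0.66×3.9.
t* = 0.66×3.9/0.34 = 7.571 min.

7.57 min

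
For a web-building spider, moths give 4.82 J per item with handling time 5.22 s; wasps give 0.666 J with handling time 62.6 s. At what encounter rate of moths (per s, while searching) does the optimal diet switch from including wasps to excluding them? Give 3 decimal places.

0.002 per s

At the threshold, the rate on moths alone equals the profitability of wasps: λ·4.82/(1 + λ·5.22) = 0.666/62.6 = 0.01064.
Rearranging, λ(4.82 − 0.01064×5.22) = 0.01064, so λ = 0.01064/4.764 = 0.002233 per s.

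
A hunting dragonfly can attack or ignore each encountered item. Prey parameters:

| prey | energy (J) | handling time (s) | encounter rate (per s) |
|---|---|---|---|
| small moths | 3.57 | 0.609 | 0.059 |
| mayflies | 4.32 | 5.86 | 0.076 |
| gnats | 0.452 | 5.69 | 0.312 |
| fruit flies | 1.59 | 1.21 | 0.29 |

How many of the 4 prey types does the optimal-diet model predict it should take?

3

E/h in descending order: small moths 5.86, fruit flies 1.31, mayflies 0.737, gnats 0.0794 J/s. The optimal diet is the largest prefix of this list for which every included type satisfies E_i/h_i > R on the types above it.
Rate on top 1: 0.2033. fruit flies: 1.31 > 0.2033 → include.
Rate on top 2: 0.4844. mayflies: 0.737 > 0.4844 → include.
Rate on top 3: 0.5458. gnats: 0.0794 < 0.5458 → exclude; stop.
Optimal diet: small moths, fruit flies, mayflies — 3 of 4 types.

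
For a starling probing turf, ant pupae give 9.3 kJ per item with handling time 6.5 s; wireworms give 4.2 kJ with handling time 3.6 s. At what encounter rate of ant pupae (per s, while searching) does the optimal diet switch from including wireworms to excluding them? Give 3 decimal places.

0.680 per s

At the threshold, the rate on ant pupae alone equals the profitability of wireworms: λ·9.3/(1 + λ·6.5) = 4.2/3.6 = 1.167.
Rearranging, λ(9.3 − 1.167×6.5) = 1.167, so λ = 1.167/1.717 = 0.6796 per s.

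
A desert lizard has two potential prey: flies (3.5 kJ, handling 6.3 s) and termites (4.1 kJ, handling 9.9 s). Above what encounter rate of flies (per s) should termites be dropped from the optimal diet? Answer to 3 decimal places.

The zero-one rule: include termites iff E₂/h₂ > λE₁/(1+λh₁). Equality gives the switch point.
λE₁h₂ = E₂ + λE₂h₁ ⇒ λ = E₂/(E₁h₂ − E₂h₁) = 4.1/(34.65 − 25.83) = 0.4649 per s.

0.465 per s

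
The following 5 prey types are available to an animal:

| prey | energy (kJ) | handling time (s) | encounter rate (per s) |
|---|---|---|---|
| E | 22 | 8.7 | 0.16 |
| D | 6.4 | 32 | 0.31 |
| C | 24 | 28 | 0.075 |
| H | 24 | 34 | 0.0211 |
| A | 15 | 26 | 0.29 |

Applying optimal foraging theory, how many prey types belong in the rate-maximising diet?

1

Profitabilities (E/h, kJ/s): E 2.53, C 0.857, H 0.706, A 0.577, D 0.2. Add prey in this order while the next type's profitability exceeds the intake rate on those already taken.
Rate on top 1: 1.472. C: 0.857 < 1.472 → exclude; stop.
Optimal diet: E — 1 of 5 types.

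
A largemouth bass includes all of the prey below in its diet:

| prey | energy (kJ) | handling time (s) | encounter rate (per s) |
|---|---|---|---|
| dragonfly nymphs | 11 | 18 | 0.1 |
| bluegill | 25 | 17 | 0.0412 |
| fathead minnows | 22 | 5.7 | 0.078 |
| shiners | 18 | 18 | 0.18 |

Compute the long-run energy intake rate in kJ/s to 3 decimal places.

Energy encountered per unit search time: 0.1×11 + 0.0412×25 + 0.078×22 + 0.18×18 = 7.086 kJ/s.
Handling time per unit search time: 0.1×18 + 0.0412×17 + 0.078×5.7 + 0.18×18 = 6.185.
Rate = 7.086/(1 + 6.185) = 0.9862 kJ/s.

0.986 kJ/s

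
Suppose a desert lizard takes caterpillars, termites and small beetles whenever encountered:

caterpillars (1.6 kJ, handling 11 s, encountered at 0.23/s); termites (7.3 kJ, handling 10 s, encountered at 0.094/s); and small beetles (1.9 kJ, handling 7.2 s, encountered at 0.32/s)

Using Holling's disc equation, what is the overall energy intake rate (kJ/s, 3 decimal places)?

0.245 kJ/s

R = (0.23×1.6 + 0.094×7.3 + 0.32×1.9) / (1 + 0.23×11 + 0.094×10 + 0.32×7.2) = 1.662/6.774 = 0.2454 kJ/s.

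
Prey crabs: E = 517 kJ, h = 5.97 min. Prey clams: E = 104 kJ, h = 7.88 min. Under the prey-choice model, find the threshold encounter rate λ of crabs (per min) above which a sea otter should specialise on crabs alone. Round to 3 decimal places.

Drop clams once their profitability E₂/h₂ falls below the rate achievable on crabs alone: E₂/h₂ = λE₁/(1 + λh₁).
Solve for λ: λE₁h₂ = E₂(1 + λh₁) → λ(E₁h₂ − E₂h₁) = E₂ → λ = E₂/(E₁h₂ − E₂h₁).
λ = 104/(517×7.88 − 104×5.97) = 104/3453 = 0.03012 per min.

0.030 per min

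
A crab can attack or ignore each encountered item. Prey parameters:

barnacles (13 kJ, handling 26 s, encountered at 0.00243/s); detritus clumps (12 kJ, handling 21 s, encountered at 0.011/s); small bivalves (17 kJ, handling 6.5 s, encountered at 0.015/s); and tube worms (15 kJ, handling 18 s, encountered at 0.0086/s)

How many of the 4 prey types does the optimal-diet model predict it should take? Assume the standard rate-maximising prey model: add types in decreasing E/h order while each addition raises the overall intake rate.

Profitabilities (E/h, kJ/s): small bivalves 2.62, tube worms 0.833, detritus clumps 0.571, barnacles 0.5. Add prey in this order while the next type's profitability exceeds the intake rate on those already taken.
Rate on top 1: 0.2323. tube worms: 0.833 > 0.2323 → include.
Rate on top 2: 0.3066. detritus clumps: 0.571 > 0.3066 → include.
Rate on top 3: 0.3479. barnacles: 0.5 > 0.3479 → include.
Optimal diet: small bivalves, tube worms, detritus clumps, barnacles — 4 of 4 types.

4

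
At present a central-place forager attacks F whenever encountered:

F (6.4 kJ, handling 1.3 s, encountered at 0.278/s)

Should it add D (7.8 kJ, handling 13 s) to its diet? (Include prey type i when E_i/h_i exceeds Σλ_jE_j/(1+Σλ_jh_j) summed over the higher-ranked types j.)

Current rate: (0.278×6.4)/(1 + 0.278×1.3) = 1.307 kJ/s.
D: E/h = 7.8/13 = 0.6 kJ/s.
Since 0.6 < R, time spent handling D is better spent searching.

No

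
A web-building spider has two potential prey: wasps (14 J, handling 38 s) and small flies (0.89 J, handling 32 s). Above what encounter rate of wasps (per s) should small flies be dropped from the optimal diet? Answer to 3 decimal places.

At the threshold, the rate on wasps alone equals the profitability of small flies: λ·14/(1 + λ·38) = 0.89/32 = 0.02781.
Rearranging, λ(14 − 0.02781×38) = 0.02781, so λ = 0.02781/12.94 = 0.002149 per s.

0.002 per s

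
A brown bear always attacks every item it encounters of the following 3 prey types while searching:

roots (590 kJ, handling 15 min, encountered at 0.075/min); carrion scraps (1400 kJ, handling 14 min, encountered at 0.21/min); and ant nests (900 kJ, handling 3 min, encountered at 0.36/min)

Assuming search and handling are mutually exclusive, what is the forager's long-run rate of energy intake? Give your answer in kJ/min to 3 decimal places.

R = (0.075×590 + 0.21×1400 + 0.36×900) / (1 + 0.075×15 + 0.21×14 + 0.36×3) = 662.2/6.145 = 107.8 kJ/min.

107.771 kJ/min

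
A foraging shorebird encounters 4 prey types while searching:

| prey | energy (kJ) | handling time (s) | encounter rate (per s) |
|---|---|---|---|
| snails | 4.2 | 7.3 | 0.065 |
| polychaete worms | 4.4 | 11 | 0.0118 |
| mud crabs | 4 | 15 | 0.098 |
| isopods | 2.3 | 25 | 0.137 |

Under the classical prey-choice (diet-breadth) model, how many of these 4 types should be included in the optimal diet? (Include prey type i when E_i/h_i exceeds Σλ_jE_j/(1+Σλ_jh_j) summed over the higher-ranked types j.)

3

Profitabilities (E/h, kJ/s): snails 0.575, polychaete worms 0.4, mud crabs 0.267, isopods 0.092. Add prey in this order while the next type's profitability exceeds the intake rate on those already taken.
Rate on top 1: 0.1851. polychaete worms: 0.4 > 0.1851 → include.
Rate on top 2: 0.2025. mud crabs: 0.267 > 0.2025 → include.
Rate on top 3: 0.2332. isopods: 0.092 < 0.2332 → exclude; stop.
Optimal diet: snails, polychaete worms, mud crabs — 3 of 4 types.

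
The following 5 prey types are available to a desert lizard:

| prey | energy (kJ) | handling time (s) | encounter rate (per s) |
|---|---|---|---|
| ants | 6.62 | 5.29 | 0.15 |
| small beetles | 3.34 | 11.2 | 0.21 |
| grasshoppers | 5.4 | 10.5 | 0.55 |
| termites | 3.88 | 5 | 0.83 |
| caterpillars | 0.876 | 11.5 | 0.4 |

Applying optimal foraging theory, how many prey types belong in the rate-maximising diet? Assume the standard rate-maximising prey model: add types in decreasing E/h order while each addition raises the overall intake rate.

2

Rank by E/h (kJ/s): ants 1.25, termites 0.776, grasshoppers 0.514, small beetles 0.298, caterpillars 0.0762. Include each in turn until the next type's E/h falls below the running intake rate.
Rate on top 1: 0.5537. termites: 0.776 > 0.5537 → include.
Rate on top 2: 0.7089. grasshoppers: 0.514 < 0.7089 → exclude; stop.
Optimal diet: ants, termites — 2 of 5 types.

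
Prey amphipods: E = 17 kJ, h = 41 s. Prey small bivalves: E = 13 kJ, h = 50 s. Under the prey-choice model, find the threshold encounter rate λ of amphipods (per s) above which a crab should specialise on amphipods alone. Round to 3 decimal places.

0.041 per s

The zero-one rule: include small bivalves iff E₂/h₂ > λE₁/(1+λh₁). Equality gives the switch point.
λE₁h₂ = E₂ + λE₂h₁ ⇒ λ = E₂/(E₁h₂ − E₂h₁) = 13/(850 − 533) = 0.04101 per s.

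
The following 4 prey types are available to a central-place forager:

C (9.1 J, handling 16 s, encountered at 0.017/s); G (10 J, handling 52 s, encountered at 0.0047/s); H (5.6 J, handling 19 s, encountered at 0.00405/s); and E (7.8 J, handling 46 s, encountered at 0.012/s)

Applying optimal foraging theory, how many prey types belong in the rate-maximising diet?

4

Rank by E/h (J/s): C 0.569, H 0.295, G 0.192, E 0.17. Include each in turn until the next type's E/h falls below the running intake rate.
Rate on top 1: 0.1216. H: 0.295 > 0.1216 → include.
Rate on top 2: 0.1315. G: 0.192 > 0.1315 → include.
Rate on top 3: 0.1408. E: 0.17 > 0.1408 → include.
Optimal diet: C, H, G, E — 4 of 4 types.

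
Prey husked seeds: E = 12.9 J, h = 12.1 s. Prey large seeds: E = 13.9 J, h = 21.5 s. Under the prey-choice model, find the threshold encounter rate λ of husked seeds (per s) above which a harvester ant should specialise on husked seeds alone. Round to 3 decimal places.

0.127 per s

At the threshold, the rate on husked seeds alone equals the profitability of large seeds: λ·12.9/(1 + λ·12.1) = 13.9/21.5 = 0.6465.
Rearranging, λ(12.9 − 0.6465×12.1) = 0.6465, so λ = 0.6465/5.077 = 0.1273 per s.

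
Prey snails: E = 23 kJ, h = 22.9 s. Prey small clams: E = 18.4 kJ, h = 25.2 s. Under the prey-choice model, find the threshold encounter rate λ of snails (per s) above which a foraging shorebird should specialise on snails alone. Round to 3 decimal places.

0.116 per s

At the threshold, the rate on snails alone equals the profitability of small clams: λ·23/(1 + λ·22.9) = 18.4/25.2 = 0.7302.
Rearranging, λ(23 − 0.7302×22.9) = 0.7302, so λ = 0.7302/6.279 = 0.1163 per s.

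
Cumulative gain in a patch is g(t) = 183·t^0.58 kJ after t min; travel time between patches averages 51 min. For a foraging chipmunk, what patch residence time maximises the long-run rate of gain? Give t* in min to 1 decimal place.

70.4 min

Maximise g(t)/(T+t): set derivative to zero → g'(t)(T+t) = g(t).
g'(t) = 0.58·183·t^-0.42. Setting 0.58·183·t^-0.42 = 183·t^0.58/(51+t) gives 0.58(51+t) = t, so 0.42·t = 0.58×51.
t* = 0.58×51/0.42 = 70.43 min.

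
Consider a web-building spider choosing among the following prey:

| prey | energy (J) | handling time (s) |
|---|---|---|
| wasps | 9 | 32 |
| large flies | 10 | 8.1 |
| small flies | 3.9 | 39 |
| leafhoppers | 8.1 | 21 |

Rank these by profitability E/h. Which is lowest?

Profitability E/h (J/s): wasps = 9/32 = 0.281, large flies = 10/8.1 = 1.23, small flies = 3.9/39 = 0.1, leafhoppers = 8.1/21 = 0.386.
Ranked: large flies > leafhoppers > wasps > small flies.

small flies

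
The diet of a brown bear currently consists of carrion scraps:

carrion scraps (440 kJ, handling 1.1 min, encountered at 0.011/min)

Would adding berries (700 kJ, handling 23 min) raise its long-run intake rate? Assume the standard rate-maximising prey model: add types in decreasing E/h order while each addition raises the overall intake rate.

Yes

Intake rate on the current diet: R = (0.011×440) / (1 + 0.011×1.1) = 4.84/1.012 = 4.782 kJ/min.
Profitability of berries: 700/23 = 30.43 kJ/min.
30.43 > 4.782, so adding berries raises the average — include it.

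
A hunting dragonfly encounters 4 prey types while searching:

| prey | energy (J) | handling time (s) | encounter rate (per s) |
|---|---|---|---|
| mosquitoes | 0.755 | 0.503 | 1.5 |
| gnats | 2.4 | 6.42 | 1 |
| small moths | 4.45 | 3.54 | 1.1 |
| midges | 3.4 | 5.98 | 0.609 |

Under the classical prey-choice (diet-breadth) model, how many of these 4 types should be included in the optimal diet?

E/h in descending order: mosquitoes 1.5, small moths 1.26, midges 0.569, gnats 0.374 J/s. The optimal diet is the largest prefix of this list for which every included type satisfies E_i/h_i > R on the types above it.
Rate on top 1: 0.6455. small moths: 1.26 > 0.6455 → include.
Rate on top 2: 1.067. midges: 0.569 < 1.067 → exclude; stop.
Optimal diet: mosquitoes, small moths — 2 of 4 types.

2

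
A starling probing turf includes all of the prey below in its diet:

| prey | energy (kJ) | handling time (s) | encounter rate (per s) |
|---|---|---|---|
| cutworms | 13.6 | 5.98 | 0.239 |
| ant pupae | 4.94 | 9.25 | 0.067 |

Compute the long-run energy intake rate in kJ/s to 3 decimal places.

Energy encountered per unit search time: 0.239×13.6 + 0.067×4.94 = 3.581 kJ/s.
Handling time per unit search time: 0.239×5.98 + 0.067×9.25 = 2.049.
Rate = 3.581/(1 + 2.049) = 1.175 kJ/s.

1.175 kJ/s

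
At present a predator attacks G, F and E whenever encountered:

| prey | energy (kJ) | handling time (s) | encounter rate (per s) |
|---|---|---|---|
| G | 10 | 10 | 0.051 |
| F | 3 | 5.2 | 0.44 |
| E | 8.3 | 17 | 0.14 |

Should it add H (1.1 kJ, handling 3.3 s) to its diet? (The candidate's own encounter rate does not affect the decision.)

Intake rate on the current diet: R = (0.051×10 + 0.44×3 + 0.14×8.3) / (1 + 0.051×10 + 0.44×5.2 + 0.14×17) = 2.992/6.178 = 0.4843 kJ/s.
Profitability of H: 1.1/3.3 = 0.3333 kJ/s.
Since 0.3333 < R, time spent handling H is better spent searching.

No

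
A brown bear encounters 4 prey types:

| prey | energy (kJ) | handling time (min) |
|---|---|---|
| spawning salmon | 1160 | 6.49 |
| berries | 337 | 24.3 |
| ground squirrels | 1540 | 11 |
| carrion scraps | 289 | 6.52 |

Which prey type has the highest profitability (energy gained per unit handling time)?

spawning salmon

In descending order of E/h:
spawning salmon: 1160/6.49 = 179 kJ/min
ground squirrels: 1540/11 = 140 kJ/min
carrion scraps: 289/6.52 = 44.3 kJ/min
berries: 337/24.3 = 13.9 kJ/min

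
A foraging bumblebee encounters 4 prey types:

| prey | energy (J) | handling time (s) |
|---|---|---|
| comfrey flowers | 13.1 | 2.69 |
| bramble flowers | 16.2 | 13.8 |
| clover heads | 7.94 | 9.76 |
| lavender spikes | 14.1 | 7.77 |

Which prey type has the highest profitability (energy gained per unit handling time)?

comfrey flowers

Profitability E/h (J/s): comfrey flowers = 13.1/2.69 = 4.87, bramble flowers = 16.2/13.8 = 1.17, clover heads = 7.94/9.76 = 0.814, lavender spikes = 14.1/7.77 = 1.81.
Ranked: comfrey flowers > lavender spikes > bramble flowers > clover heads.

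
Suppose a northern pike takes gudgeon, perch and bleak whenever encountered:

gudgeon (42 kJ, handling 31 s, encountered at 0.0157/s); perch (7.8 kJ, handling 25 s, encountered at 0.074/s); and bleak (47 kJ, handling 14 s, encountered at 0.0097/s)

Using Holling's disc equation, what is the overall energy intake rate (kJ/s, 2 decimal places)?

Energy encountered per unit search time: 0.0157×42 + 0.074×7.8 + 0.0097×47 = 1.692 kJ/s.
Handling time per unit search time: 0.0157×31 + 0.074×25 + 0.0097×14 = 2.472.
Rate = 1.692/(1 + 2.472) = 0.4874 kJ/s.

0.49 kJ/s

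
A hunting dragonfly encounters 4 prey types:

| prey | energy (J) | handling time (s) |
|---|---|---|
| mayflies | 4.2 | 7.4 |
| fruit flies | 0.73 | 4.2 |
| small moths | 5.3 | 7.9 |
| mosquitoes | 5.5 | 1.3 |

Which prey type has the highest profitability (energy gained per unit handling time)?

mosquitoes

In descending order of E/h:
mosquitoes: 5.5/1.3 = 4.23 J/s
small moths: 5.3/7.9 = 0.671 J/s
mayflies: 4.2/7.4 = 0.568 J/s
fruit flies: 0.73/4.2 = 0.174 J/s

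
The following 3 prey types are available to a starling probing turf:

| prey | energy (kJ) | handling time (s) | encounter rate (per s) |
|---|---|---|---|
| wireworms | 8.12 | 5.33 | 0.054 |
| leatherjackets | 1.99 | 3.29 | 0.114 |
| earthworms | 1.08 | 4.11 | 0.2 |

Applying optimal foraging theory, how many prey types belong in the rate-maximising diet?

Rank by E/h (kJ/s): wireworms 1.52, leatherjackets 0.605, earthworms 0.263. Include each in turn until the next type's E/h falls below the running intake rate.
Rate on top 1: 0.3405. leatherjackets: 0.605 > 0.3405 → include.
Rate on top 2: 0.4001. earthworms: 0.263 < 0.4001 → exclude; stop.
Optimal diet: wireworms, leatherjackets — 2 of 3 types.

2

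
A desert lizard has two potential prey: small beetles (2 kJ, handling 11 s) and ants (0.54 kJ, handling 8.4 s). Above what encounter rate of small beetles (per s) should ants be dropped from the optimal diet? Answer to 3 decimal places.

0.050 per s

The zero-one rule: include ants iff E₂/h₂ > λE₁/(1+λh₁). Equality gives the switch point.
λE₁h₂ = E₂ + λE₂h₁ ⇒ λ = E₂/(E₁h₂ − E₂h₁) = 0.54/(16.8 − 5.94) = 0.04972 per s.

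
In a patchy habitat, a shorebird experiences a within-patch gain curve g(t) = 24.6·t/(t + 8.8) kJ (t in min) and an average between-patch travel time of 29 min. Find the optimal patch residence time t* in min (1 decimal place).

Maximise g(t)/(T+t): set derivative to zero → g'(t)(T+t) = g(t).
g'(t) = 24.6·8.8/(t + 8.8)². Setting 24.6·8.8/(t+8.8)² = 24.6t/[(t+8.8)(29+t)] gives 8.8(29+t) = t(t+8.8), so t² = 8.8×29 = 255.2.
t* = √255.2 = 15.97 min.

16.0 min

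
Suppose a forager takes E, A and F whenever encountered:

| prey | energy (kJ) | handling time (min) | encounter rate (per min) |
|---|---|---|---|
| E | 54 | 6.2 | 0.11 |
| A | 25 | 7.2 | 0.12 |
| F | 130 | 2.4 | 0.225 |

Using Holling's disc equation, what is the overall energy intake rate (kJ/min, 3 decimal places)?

12.375 kJ/min

Energy encountered per unit search time: 0.11×54 + 0.12×25 + 0.225×130 = 38.19 kJ/min.
Handling time per unit search time: 0.11×6.2 + 0.12×7.2 + 0.225×2.4 = 2.086.
Rate = 38.19/(1 + 2.086) = 12.38 kJ/min.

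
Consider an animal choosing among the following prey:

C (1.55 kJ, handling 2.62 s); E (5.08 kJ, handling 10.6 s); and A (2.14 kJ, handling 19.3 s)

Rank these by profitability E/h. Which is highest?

C

In descending order of E/h:
C: 1.55/2.62 = 0.592 kJ/s
E: 5.08/10.6 = 0.479 kJ/s
A: 2.14/19.3 = 0.111 kJ/s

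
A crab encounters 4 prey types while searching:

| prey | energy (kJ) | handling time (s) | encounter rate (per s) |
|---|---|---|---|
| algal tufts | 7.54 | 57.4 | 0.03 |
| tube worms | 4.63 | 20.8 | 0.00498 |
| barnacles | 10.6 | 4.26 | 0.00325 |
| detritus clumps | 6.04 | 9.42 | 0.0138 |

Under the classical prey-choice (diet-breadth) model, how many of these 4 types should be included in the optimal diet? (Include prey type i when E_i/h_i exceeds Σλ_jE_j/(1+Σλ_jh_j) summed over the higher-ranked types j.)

E/h in descending order: barnacles 2.49, detritus clumps 0.641, tube worms 0.223, algal tufts 0.131 kJ/s. The optimal diet is the largest prefix of this list for which every included type satisfies E_i/h_i > R on the types above it.
Rate on top 1: 0.03398. detritus clumps: 0.641 > 0.03398 → include.
Rate on top 2: 0.103. tube worms: 0.223 > 0.103 → include.
Rate on top 3: 0.1129. algal tufts: 0.131 > 0.1129 → include.
Optimal diet: barnacles, detritus clumps, tube worms, algal tufts — 4 of 4 types.

4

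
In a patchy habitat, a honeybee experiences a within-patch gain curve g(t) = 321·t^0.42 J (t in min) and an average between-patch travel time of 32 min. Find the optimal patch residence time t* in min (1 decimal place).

23.2 min

By the marginal value theorem, leave when the instantaneous gain rate g'(t) equals the habitat-wide average g(t)/(T + t).
g'(t) = 0.42·321·t^-0.58. Setting 0.42·321·t^-0.58 = 321·t^0.42/(32+t) gives 0.42(32+t) = t, so 0.58·t = 0.42×32.
t* = 0.42×32/0.58 = 23.17 min.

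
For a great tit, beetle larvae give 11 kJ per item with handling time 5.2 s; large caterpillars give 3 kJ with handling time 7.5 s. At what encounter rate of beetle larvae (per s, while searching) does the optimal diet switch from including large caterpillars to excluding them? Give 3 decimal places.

0.045 per s

Drop large caterpillars once their profitability E₂/h₂ falls below the rate achievable on beetle larvae alone: E₂/h₂ = λE₁/(1 + λh₁).
Solve for λ: λE₁h₂ = E₂(1 + λh₁) → λ(E₁h₂ − E₂h₁) = E₂ → λ = E₂/(E₁h₂ − E₂h₁).
λ = 3/(11×7.5 − 3×5.2) = 3/66.9 = 0.04484 per s.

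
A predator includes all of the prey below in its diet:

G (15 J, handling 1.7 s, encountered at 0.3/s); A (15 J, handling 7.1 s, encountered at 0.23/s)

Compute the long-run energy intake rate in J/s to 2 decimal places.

R = (0.3×15 + 0.23×15) / (1 + 0.3×1.7 + 0.23×7.1) = 7.95/3.143 = 2.529 J/s.

2.53 J/s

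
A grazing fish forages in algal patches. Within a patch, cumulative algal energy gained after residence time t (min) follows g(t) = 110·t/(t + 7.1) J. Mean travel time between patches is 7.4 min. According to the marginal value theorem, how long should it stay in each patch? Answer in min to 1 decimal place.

Optimal t* satisfies g'(t*) = g(t*)/(T + t*).
g'(t) = 110·7.1/(t + 7.1)². Setting 110·7.1/(t+7.1)² = 110t/[(t+7.1)(7.4+t)] gives 7.1(7.4+t) = t(t+7.1), so t² = 7.1×7.4 = 52.54.
t* = √52.54 = 7.248 min.

7.2 min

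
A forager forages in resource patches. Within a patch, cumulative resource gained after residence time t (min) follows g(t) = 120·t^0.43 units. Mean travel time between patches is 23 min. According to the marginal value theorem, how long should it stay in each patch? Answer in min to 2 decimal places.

17.35 min

Optimal t* satisfies g'(t*) = g(t*)/(T + t*).
g'(t) = 0.43·120·t^-0.57. Setting 0.43·120·t^-0.57 = 120·t^0.43/(23+t) gives 0.43(23+t) = t, so 0.57·t = 0.43×23.
t* = 0.43×23/0.57 = 17.35 min.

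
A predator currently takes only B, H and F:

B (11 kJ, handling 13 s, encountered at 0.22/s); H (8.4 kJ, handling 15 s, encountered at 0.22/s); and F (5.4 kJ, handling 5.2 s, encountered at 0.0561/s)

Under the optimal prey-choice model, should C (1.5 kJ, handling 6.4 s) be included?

No

On B, H and F alone, R = ΣλE/(1+Σλh) = 4.571/7.452 = 0.6134 kJ/s.
C: E/h = 1.5/6.4 = 0.2344 kJ/s.
Since 0.2344 < R, time spent handling C is better spent searching.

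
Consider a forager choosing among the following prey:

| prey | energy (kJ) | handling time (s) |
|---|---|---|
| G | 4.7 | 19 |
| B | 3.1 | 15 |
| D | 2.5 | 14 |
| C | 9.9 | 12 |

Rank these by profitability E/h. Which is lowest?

In descending order of E/h:
C: 9.9/12 = 0.825 kJ/s
G: 4.7/19 = 0.247 kJ/s
B: 3.1/15 = 0.207 kJ/s
D: 2.5/14 = 0.179 kJ/s

D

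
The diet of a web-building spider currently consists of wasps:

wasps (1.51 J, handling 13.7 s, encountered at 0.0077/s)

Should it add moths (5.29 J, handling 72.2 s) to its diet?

On wasps alone, R = ΣλE/(1+Σλh) = 0.01163/1.105 = 0.01052 J/s.
Profitability of moths: 5.29/72.2 = 0.07327 J/s.
0.07327 > 0.01052, so adding moths raises the average — include it.

Yes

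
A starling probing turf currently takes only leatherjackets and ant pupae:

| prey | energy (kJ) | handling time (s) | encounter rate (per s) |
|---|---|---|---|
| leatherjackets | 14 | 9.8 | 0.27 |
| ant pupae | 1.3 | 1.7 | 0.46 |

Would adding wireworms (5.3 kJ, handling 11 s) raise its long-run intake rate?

No

Intake rate on the current diet: R = (0.27×14 + 0.46×1.3) / (1 + 0.27×9.8 + 0.46×1.7) = 4.378/4.428 = 0.9887 kJ/s.
Profitability of wireworms: 5.3/11 = 0.4818 kJ/s.
0.4818 < 0.9887, so adding wireworms would lower the average — exclude it.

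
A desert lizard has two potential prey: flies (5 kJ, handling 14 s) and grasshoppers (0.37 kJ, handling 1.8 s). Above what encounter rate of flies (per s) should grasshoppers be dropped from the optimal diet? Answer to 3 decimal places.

The zero-one rule: include grasshoppers iff E₂/h₂ > λE₁/(1+λh₁). Equality gives the switch point.
λE₁h₂ = E₂ + λE₂h₁ ⇒ λ = E₂/(E₁h₂ − E₂h₁) = 0.37/(9 − 5.18) = 0.09686 per s.

0.097 per s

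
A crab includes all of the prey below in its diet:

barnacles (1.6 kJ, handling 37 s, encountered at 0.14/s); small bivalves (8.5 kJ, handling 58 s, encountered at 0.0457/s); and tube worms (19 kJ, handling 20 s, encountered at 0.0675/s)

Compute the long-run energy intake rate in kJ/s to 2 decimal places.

0.19 kJ/s

R = Σλ_iE_i / (1 + Σλ_ih_i)
Numerator: 0.14×1.6 + 0.0457×8.5 + 0.0675×19 = 1.895
Denominator: 1 + 0.14×37 + 0.0457×58 + 0.0675×20 = 10.18
R = 1.895/10.18 = 0.1861 kJ/s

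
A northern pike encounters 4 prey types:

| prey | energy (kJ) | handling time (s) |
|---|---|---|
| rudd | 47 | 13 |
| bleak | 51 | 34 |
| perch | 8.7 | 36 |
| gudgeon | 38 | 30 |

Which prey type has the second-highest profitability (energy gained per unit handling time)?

In descending order of E/h:
rudd: 47/13 = 3.62 kJ/s
bleak: 51/34 = 1.5 kJ/s
gudgeon: 38/30 = 1.27 kJ/s
perch: 8.7/36 = 0.242 kJ/s

bleak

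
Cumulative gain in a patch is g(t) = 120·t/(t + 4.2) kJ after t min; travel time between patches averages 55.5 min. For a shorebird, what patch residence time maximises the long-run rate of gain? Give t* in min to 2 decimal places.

15.27 min

By the marginal value theorem, leave when the instantaneous gain rate g'(t) equals the habitat-wide average g(t)/(T + t).
g'(t) = 120·4.2/(t + 4.2)². Setting 120·4.2/(t+4.2)² = 120t/[(t+4.2)(55.5+t)] gives 4.2(55.5+t) = t(t+4.2), so t² = 4.2×55.5 = 233.1.
t* = √233.1 = 15.27 min.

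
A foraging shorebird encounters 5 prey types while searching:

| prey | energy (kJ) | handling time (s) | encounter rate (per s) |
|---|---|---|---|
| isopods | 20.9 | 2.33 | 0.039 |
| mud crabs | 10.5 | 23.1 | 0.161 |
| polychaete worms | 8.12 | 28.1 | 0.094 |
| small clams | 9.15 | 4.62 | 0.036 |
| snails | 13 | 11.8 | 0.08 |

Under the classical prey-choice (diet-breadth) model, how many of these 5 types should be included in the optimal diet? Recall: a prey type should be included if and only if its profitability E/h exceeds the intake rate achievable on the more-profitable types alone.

3

Profitabilities (E/h, kJ/s): isopods 8.97, small clams 1.98, snails 1.1, mud crabs 0.455, polychaete worms 0.289. Add prey in this order while the next type's profitability exceeds the intake rate on those already taken.
Rate on top 1: 0.7472. small clams: 1.98 > 0.7472 → include.
Rate on top 2: 0.9104. snails: 1.1 > 0.9104 → include.
Rate on top 3: 0.9924. mud crabs: 0.455 < 0.9924 → exclude; stop.
Optimal diet: isopods, small clams, snails — 3 of 5 types.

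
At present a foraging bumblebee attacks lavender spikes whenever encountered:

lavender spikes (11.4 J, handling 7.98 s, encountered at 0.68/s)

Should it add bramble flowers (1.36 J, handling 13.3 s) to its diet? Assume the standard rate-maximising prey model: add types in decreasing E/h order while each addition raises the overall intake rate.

No

Current rate: (0.68×11.4)/(1 + 0.68×7.98) = 1.206 J/s.
bramble flowers: E/h = 1.36/13.3 = 0.1023 J/s.
0.1023 < 1.206, so adding bramble flowers would lower the average — exclude it.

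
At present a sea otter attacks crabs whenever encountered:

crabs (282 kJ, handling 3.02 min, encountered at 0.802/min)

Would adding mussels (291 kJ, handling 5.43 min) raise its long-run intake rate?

No

Current rate: (0.802×282)/(1 + 0.802×3.02) = 66.09 kJ/min.
mussels: E/h = 291/5.43 = 53.59 kJ/min.
53.59 < 66.09, so adding mussels would lower the average — exclude it.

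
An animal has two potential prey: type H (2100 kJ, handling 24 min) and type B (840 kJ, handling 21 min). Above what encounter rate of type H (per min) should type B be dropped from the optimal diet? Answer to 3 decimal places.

The zero-one rule: include type B iff E₂/h₂ > λE₁/(1+λh₁). Equality gives the switch point.
λE₁h₂ = E₂ + λE₂h₁ ⇒ λ = E₂/(E₁h₂ − E₂h₁) = 840/(4.41e+04 − 2.016e+04) = 0.03509 per min.

0.035 per min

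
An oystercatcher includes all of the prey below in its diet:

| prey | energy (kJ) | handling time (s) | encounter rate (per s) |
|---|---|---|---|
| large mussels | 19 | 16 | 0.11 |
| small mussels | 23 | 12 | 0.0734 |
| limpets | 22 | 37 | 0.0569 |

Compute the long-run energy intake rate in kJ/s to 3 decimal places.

R = (0.11×19 + 0.0734×23 + 0.0569×22) / (1 + 0.11×16 + 0.0734×12 + 0.0569×37) = 5.03/5.746 = 0.8754 kJ/s.

0.875 kJ/s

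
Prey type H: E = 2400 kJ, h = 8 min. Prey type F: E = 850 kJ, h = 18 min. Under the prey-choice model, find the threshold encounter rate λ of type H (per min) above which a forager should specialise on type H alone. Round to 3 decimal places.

The zero-one rule: include type F iff E₂/h₂ > λE₁/(1+λh₁). Equality gives the switch point.
λE₁h₂ = E₂ + λE₂h₁ ⇒ λ = E₂/(E₁h₂ − E₂h₁) = 850/(4.32e+04 − 6800) = 0.02335 per min.

0.023 per min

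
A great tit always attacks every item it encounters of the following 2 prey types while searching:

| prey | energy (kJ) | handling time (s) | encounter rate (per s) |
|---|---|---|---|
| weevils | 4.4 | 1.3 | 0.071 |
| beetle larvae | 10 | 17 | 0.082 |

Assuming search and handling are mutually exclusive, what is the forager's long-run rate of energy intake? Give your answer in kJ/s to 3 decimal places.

R = Σλ_iE_i / (1 + Σλ_ih_i)
Numerator: 0.071×4.4 + 0.082×10 = 1.132
Denominator: 1 + 0.071×1.3 + 0.082×17 = 2.486
R = 1.132/2.486 = 0.4555 kJ/s

0.455 kJ/s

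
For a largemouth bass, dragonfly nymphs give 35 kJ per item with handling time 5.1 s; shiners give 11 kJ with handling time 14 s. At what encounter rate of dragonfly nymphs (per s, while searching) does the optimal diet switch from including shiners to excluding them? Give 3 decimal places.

Drop shiners once their profitability E₂/h₂ falls below the rate achievable on dragonfly nymphs alone: E₂/h₂ = λE₁/(1 + λh₁).
Solve for λ: λE₁h₂ = E₂(1 + λh₁) → λ(E₁h₂ − E₂h₁) = E₂ → λ = E₂/(E₁h₂ − E₂h₁).
λ = 11/(35×14 − 11×5.1) = 11/433.9 = 0.02535 per s.

0.025 per s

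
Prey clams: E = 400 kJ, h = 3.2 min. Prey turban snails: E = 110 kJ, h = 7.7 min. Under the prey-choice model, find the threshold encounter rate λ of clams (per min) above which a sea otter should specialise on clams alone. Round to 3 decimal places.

The zero-one rule: include turban snails iff E₂/h₂ > λE₁/(1+λh₁). Equality gives the switch point.
λE₁h₂ = E₂ + λE₂h₁ ⇒ λ = E₂/(E₁h₂ − E₂h₁) = 110/(3080 − 352) = 0.04032 per min.

0.040 per min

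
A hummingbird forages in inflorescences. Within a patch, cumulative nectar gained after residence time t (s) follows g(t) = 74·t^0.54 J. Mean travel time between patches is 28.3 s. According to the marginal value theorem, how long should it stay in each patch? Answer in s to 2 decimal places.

Optimal t* satisfies g'(t*) = g(t*)/(T + t*).
g'(t) = 0.54·74·t^-0.46. Setting 0.54·74·t^-0.46 = 74·t^0.54/(28.3+t) gives 0.54(28.3+t) = t, so 0.46·t = 0.54×28.3.
t* = 0.54×28.3/0.46 = 33.22 s.

33.22 s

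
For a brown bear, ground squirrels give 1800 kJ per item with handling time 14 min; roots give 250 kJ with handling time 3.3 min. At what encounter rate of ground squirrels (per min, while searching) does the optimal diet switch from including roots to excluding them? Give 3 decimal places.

At the threshold, the rate on ground squirrels alone equals the profitability of roots: λ·1800/(1 + λ·14) = 250/3.3 = 75.76.
Rearranging, λ(1800 − 75.76×14) = 75.76, so λ = 75.76/739.4 = 0.1025 per min.

0.102 per min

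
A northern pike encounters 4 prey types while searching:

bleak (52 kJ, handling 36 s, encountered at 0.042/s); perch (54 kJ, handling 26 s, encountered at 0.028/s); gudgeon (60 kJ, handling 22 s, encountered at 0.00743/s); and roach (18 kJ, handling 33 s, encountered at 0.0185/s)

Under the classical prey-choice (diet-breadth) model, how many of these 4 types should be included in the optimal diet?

Rank by E/h (kJ/s): gudgeon 2.73, perch 2.08, bleak 1.44, roach 0.545. Include each in turn until the next type's E/h falls below the running intake rate.
Rate on top 1: 0.3832. perch: 2.08 > 0.3832 → include.
Rate on top 2: 1.035. bleak: 1.44 > 1.035 → include.
Rate on top 3: 1.217. roach: 0.545 < 1.217 → exclude; stop.
Optimal diet: gudgeon, perch, bleak — 3 of 4 types.

3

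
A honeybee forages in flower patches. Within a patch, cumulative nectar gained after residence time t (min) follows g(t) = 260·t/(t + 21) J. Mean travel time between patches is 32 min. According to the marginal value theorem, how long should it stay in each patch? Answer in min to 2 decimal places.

By the marginal value theorem, leave when the instantaneous gain rate g'(t) equals the habitat-wide average g(t)/(T + t).
g'(t) = 260·21/(t + 21)². Setting 260·21/(t+21)² = 260t/[(t+21)(32+t)] gives 21(32+t) = t(t+21), so t² = 21×32 = 672.
t* = √672 = 25.92 min.

25.92 min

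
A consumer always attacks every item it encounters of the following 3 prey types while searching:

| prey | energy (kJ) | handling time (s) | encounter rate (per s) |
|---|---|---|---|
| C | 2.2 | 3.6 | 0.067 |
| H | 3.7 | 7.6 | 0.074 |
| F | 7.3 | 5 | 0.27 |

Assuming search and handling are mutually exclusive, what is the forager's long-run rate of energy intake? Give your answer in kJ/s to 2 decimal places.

R = (0.067×2.2 + 0.074×3.7 + 0.27×7.3) / (1 + 0.067×3.6 + 0.074×7.6 + 0.27×5) = 2.392/3.154 = 0.7586 kJ/s.

0.76 kJ/s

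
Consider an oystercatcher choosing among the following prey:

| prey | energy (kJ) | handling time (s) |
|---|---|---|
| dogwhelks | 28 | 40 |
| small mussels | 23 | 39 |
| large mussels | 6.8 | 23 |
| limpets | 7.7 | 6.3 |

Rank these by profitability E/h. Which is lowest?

Profitability E/h (kJ/s): dogwhelks = 28/40 = 0.7, small mussels = 23/39 = 0.59, large mussels = 6.8/23 = 0.296, limpets = 7.7/6.3 = 1.22.
Ranked: limpets > dogwhelks > small mussels > large mussels.

large mussels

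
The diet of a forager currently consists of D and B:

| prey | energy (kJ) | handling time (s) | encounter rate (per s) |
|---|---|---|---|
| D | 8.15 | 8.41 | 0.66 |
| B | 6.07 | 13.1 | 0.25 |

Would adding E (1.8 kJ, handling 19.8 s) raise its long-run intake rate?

No

Current rate: (0.66×8.15 + 0.25×6.07)/(1 + 0.66×8.41 + 0.25×13.1) = 0.7019 kJ/s.
E: E/h = 1.8/19.8 = 0.09091 kJ/s.
Since 0.09091 < R, time spent handling E is better spent searching.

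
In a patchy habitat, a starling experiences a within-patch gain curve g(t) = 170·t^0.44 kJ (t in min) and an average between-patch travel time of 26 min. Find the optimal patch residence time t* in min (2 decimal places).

Maximise g(t)/(T+t): set derivative to zero → g'(t)(T+t) = g(t).
g'(t) = 0.44·170·t^-0.56. Setting 0.44·170·t^-0.56 = 170·t^0.44/(26+t) gives 0.44(26+t) = t, so 0.56·t = 0.44×26.
t* = 0.44×26/0.56 = 20.43 min.

20.43 min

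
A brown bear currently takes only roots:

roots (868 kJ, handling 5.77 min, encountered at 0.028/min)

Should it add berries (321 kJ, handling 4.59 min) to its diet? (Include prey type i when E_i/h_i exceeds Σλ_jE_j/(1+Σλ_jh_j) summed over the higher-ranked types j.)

Current rate: (0.028×868)/(1 + 0.028×5.77) = 20.92 kJ/min.
Profitability of berries: 321/4.59 = 69.93 kJ/min.
69.93 > 20.92, so adding berries raises the average — include it.

Yes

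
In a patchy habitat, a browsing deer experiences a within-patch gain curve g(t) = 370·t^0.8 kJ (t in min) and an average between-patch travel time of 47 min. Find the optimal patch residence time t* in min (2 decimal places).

Maximise g(t)/(T+t): set derivative to zero → g'(t)(T+t) = g(t).
g'(t) = 0.8·370·t^-0.2. Setting 0.8·370·t^-0.2 = 370·t^0.8/(47+t) gives 0.8(47+t) = t, so 0.20·t = 0.8×47.
t* = 0.8×47/0.20 = 188 min.

188.00 min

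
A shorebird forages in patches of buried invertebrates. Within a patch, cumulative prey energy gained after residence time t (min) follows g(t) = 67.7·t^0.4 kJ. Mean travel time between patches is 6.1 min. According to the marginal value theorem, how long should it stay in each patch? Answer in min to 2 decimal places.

4.07 min

By the marginal value theorem, leave when the instantaneous gain rate g'(t) equals the habitat-wide average g(t)/(T + t).
g'(t) = 0.4·67.7·t^-0.6. Setting 0.4·67.7·t^-0.6 = 67.7·t^0.4/(6.1+t) gives 0.4(6.1+t) = t, so 0.60·t = 0.4×6.1.
t* = 0.4×6.1/0.60 = 4.067 min.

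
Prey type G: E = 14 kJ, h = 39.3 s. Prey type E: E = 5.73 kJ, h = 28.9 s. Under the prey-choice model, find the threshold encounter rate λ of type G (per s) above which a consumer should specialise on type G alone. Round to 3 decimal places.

0.032 per s

The zero-one rule: include type E iff E₂/h₂ > λE₁/(1+λh₁). Equality gives the switch point.
λE₁h₂ = E₂ + λE₂h₁ ⇒ λ = E₂/(E₁h₂ − E₂h₁) = 5.73/(404.6 − 225.2) = 0.03194 per s.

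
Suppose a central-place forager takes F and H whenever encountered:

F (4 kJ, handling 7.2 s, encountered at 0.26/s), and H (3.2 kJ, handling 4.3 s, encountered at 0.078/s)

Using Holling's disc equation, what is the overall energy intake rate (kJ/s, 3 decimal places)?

Energy encountered per unit search time: 0.26×4 + 0.078×3.2 = 1.29 kJ/s.
Handling time per unit search time: 0.26×7.2 + 0.078×4.3 = 2.207.
Rate = 1.29/(1 + 2.207) = 0.4021 kJ/s.

0.402 kJ/s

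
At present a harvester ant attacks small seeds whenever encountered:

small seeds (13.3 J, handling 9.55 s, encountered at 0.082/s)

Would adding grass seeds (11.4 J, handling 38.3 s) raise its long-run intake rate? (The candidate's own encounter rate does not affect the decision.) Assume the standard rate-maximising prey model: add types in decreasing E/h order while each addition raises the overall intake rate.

No

Intake rate on the current diet: R = (0.082×13.3) / (1 + 0.082×9.55) = 1.091/1.783 = 0.6116 J/s.
Profitability of grass seeds: 11.4/38.3 = 0.2977 J/s.
0.2977 < 0.6116, so adding grass seeds would lower the average — exclude it.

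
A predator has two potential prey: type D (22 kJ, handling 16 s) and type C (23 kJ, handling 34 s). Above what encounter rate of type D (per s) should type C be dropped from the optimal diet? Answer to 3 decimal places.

The zero-one rule: include type C iff E₂/h₂ > λE₁/(1+λh₁). Equality gives the switch point.
λE₁h₂ = E₂ + λE₂h₁ ⇒ λ = E₂/(E₁h₂ − E₂h₁) = 23/(748 − 368) = 0.06053 per s.

0.061 per s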